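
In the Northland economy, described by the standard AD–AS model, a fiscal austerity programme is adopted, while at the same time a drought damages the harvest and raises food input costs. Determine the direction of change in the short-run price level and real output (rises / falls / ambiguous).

The first event is a negative demand shock: AD shifts left, which by itself pushes P down and Y down.
The second is an adverse supply shock: SRAS shifts left, which by itself pushes P up and Y down.
The two shocks push P in opposite directions, so the effect on P is ambiguous. Both shocks push Y down, so Y falls.

Price level: ambiguous; output: falls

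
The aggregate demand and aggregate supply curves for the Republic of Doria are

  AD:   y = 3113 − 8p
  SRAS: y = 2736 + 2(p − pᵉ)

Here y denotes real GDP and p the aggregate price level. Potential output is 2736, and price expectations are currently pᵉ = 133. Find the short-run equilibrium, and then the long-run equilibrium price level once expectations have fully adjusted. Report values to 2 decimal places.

Short run: with pᵉ = 133, SRAS is y = 2470 + 2p. Setting AD = SRAS gives 643 = 10p, so p = 64.30 and y = 3113 − 8p = 2598.60.
Output 2598.60 is below potential 2736, so over time expected prices fall and SRAS shifts right until y returns to 2736.
Long run: y = 2736 on the AD curve gives 2736 = 3113 − 8p, so p = 47.13.

Short run: p = 64.30, y = 2598.60. Long run: p = 47.13.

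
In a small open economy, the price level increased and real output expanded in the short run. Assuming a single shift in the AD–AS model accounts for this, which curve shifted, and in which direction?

P rose and Y rose. An AD shift moves P and Y in the same direction; an SRAS shift moves them in opposite directions.
Here P and Y moved in the same direction, so the AD curve shifted.
Since Y rose, AD shifted right.

AD shifted right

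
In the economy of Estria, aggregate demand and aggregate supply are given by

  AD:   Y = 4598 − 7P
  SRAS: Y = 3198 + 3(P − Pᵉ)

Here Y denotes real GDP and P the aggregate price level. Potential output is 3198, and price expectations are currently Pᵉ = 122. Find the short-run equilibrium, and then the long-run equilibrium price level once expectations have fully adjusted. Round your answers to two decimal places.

Short run: with Pᵉ = 122, SRAS is Y = 2832 + 3P. Setting AD = SRAS gives 1766 = 10P, so P = 176.60 and Y = 4598 − 7P = 3361.80.
Output 3361.80 is above potential 3198, so over time expected prices rise and SRAS shifts left until Y returns to 3198.
Long run: Y = 3198 on the AD curve gives 3198 = 4598 − 7P, so P = 200.00.

Short run: P = 176.60, Y = 3361.80. Long run: P = 200.00.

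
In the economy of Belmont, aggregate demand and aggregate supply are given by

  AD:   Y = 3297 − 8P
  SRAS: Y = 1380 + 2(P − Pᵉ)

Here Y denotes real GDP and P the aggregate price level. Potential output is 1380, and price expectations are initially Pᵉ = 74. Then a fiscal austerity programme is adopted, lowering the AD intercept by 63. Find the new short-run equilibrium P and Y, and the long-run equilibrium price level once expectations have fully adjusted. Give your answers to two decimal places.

AD shifts left: new AD is Y = 3234 − 8P. With Pᵉ = 74, SRAS is Y = 1232 + 2P.
Short run: 3234 − 8P = 1232 + 2P gives 2002 = 10P, so P = 200.20 and Y = 3234 − 8P = 1632.40.
Y = 1632.40 is above potential 1380; expectations adjust and SRAS shifts left until Y = 1380.
Long run: on the new AD curve, 1380 = 3234 − 8P gives P = 231.75.

Short run: P = 200.20, Y = 1632.40. Long run: P = 231.75.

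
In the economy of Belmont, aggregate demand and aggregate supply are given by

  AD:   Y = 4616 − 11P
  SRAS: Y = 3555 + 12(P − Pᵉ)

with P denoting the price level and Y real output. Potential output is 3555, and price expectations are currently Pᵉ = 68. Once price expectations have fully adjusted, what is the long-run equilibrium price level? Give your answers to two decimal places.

Long-run P = 96.45

Short run: with Pᵉ = 68, SRAS is Y = 2739 + 12P. Setting AD = SRAS gives 1877 = 23P, so P = 81.61 and Y = 4616 − 11P = 3718.30.
Output 3718.30 is above potential 3555, so over time expected prices rise and SRAS shifts left until Y returns to 3555.
Long run: Y = 3555 on the AD curve gives 3555 = 4616 − 11P, so P = 96.45.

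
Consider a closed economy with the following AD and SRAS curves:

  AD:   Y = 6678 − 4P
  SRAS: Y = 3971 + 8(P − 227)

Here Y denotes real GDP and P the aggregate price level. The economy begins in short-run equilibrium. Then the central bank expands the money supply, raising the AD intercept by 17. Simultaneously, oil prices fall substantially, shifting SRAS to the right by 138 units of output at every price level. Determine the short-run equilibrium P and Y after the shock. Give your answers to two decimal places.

P = 366.83, Y = 5227.67

After both shocks: AD is Y = 6695 − 4P and SRAS is Y = 2293 + 8P.
Setting them equal: 4402 = 12P, so P = 366.83.
Substituting into AD, Y = 5227.67.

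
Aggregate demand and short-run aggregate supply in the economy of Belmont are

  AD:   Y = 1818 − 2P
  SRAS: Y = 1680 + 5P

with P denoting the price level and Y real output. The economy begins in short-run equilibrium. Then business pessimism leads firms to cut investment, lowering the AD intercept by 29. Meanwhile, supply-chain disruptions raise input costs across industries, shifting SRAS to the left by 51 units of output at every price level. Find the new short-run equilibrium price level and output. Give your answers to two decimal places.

P = 22.86, Y = 1743.29

After both shocks: AD is Y = 1789 − 2P and SRAS is Y = 1629 + 5P.
Setting them equal: 160 = 7P, so P = 22.86.
Substituting into AD, Y = 1743.29.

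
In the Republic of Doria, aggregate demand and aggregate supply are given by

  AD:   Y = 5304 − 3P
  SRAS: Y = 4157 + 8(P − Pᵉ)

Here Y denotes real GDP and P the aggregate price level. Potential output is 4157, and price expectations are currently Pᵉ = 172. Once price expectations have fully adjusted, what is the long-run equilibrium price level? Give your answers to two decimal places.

Long-run P = 382.33

Short run: with Pᵉ = 172, SRAS is Y = 2781 + 8P. Setting AD = SRAS gives 2523 = 11P, so P = 229.36 and Y = 5304 − 3P = 4615.91.
Output 4615.91 is above potential 4157, so over time expected prices rise and SRAS shifts left until Y returns to 4157.
Long run: Y = 4157 on the AD curve gives 4157 = 5304 − 3P, so P = 382.33.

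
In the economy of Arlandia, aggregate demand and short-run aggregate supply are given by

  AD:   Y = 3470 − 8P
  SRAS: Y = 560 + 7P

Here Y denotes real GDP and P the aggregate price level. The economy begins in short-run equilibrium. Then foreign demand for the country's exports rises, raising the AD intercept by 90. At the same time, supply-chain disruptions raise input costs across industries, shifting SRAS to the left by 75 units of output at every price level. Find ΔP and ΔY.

After both shocks: AD is Y = 3560 − 8P and SRAS is Y = 485 + 7P.
Setting them equal: 3075 = 15P, so P = 205.
Y = 3560 − 8·205 = 1920.
Initially P = 194, Y = 1918, so ΔP = +11 and ΔY = +2.

ΔP = +11, ΔY = +2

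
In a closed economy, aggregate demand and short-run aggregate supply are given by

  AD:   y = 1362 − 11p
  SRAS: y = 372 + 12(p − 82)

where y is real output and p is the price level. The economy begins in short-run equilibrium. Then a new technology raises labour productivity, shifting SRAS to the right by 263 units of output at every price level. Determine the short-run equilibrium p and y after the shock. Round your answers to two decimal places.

This is a positive supply shock: SRAS shifts right.
New SRAS: y = 12p − 349.
Set AD = SRAS: 1362 − 11p = 12p − 349, so 1711 = 23p and p = 74.39.
Substituting into AD, y = 543.70.

p = 74.39, y = 543.70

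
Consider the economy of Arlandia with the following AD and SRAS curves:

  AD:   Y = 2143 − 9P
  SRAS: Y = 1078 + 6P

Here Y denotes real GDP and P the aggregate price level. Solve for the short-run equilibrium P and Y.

Set AD = SRAS: 2143 − 9P = 1078 + 6P, so 1065 = 15P and P = 71.
Then Y = 2143 − 9·71 = 1504.

P = 71, Y = 1504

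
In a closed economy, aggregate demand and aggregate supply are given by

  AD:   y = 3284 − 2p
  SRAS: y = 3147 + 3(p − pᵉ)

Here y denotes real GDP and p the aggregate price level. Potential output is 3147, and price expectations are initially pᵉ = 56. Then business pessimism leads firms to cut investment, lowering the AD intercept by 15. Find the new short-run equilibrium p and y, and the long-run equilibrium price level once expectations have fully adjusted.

AD shifts left: new AD is y = 3269 − 2p. With pᵉ = 56, SRAS is y = 2979 + 3p.
Short run: 3269 − 2p = 2979 + 3p gives 290 = 5p, so p = 58 and y = 3269 − 2·58 = 3153.
y = 3153 is above potential 3147; expectations adjust and SRAS shifts left until y = 3147.
Long run: on the new AD curve, 3147 = 3269 − 2p gives p = 61.

Short run: p = 58, y = 3153. Long run: p = 61.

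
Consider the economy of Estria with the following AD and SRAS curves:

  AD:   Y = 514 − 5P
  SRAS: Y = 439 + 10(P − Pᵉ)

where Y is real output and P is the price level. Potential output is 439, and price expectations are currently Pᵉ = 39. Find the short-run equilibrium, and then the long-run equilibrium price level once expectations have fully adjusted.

Short run: P = 31, Y = 359. Long run: P = 15.

Short run: with Pᵉ = 39, SRAS is Y = 49 + 10P. Setting AD = SRAS gives 465 = 15P, so P = 31 and Y = 514 − 5·31 = 359.
Output 359 is below potential 439, so over time expected prices fall and SRAS shifts right until Y returns to 439.
Long run: Y = 439 on the AD curve gives 439 = 514 − 5P, so P = 15.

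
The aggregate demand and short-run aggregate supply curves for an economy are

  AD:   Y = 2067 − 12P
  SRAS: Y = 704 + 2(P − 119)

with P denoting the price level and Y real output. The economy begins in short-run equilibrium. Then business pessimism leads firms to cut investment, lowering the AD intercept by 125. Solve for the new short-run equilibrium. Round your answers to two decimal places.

P = 105.43, Y = 676.86

This is a negative demand shock: AD shifts left.
New AD: Y = 1942 − 12P.
SRAS can be written Y = 466 + 2P.
Set AD = SRAS: 1942 − 12P = 466 + 2P, so 1476 = 14P and P = 105.43.
Substituting into AD, Y = 676.86.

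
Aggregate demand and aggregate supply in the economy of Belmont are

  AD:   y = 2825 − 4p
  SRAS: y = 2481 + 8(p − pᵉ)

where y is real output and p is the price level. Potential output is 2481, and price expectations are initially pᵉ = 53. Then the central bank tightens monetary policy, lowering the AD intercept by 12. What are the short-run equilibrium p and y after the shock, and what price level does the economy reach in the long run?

AD shifts left: new AD is y = 2813 − 4p. With pᵉ = 53, SRAS is y = 2057 + 8p.
Short run: 2813 − 4p = 2057 + 8p gives 756 = 12p, so p = 63 and y = 2813 − 4·63 = 2561.
y = 2561 is above potential 2481; expectations adjust and SRAS shifts left until y = 2481.
Long run: on the new AD curve, 2481 = 2813 − 4p gives p = 83.

Short run: p = 63, y = 2561. Long run: p = 83.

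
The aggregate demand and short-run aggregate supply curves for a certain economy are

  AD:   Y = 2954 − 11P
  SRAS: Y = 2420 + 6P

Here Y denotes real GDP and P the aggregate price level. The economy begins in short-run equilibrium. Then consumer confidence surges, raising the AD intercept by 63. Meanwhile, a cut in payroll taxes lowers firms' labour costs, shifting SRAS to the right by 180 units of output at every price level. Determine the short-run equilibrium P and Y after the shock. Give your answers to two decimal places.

After both shocks: AD is Y = 3017 − 11P and SRAS is Y = 2600 + 6P.
Setting them equal: 417 = 17P, so P = 24.53.
Substituting into AD, Y = 2747.18.

P = 24.53, Y = 2747.18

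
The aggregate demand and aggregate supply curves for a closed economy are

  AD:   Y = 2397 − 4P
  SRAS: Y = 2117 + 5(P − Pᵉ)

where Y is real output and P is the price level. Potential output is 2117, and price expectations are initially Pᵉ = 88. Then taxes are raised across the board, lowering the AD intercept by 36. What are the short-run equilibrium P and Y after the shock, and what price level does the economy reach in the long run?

Short run: P = 76, Y = 2057. Long run: P = 61.

AD shifts left: new AD is Y = 2361 − 4P. With Pᵉ = 88, SRAS is Y = 1677 + 5P.
Short run: 2361 − 4P = 1677 + 5P gives 684 = 9P, so P = 76 and Y = 2361 − 4·76 = 2057.
Y = 2057 is below potential 2117; expectations adjust and SRAS shifts right until Y = 2117.
Long run: on the new AD curve, 2117 = 2361 − 4P gives P = 61.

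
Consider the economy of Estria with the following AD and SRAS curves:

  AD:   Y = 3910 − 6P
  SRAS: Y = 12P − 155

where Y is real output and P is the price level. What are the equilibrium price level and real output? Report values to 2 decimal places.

P = 225.83, Y = 2555.00

Set AD = SRAS: 3910 − 6P = 12P − 155, so 4065 = 18P and P = 225.83.
Substituting into AD, Y = 3910 − 6P = 2555.00.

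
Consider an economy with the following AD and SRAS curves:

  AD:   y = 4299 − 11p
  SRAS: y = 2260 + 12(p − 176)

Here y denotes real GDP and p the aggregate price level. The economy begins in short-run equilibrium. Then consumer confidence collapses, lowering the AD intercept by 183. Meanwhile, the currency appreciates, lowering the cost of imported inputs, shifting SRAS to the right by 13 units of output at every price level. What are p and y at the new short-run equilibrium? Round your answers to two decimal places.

p = 171.96, y = 2224.48

After both shocks: AD is y = 4116 − 11p and SRAS is y = 161 + 12p.
Setting them equal: 3955 = 23p, so p = 171.96.
Substituting into AD, y = 2224.48.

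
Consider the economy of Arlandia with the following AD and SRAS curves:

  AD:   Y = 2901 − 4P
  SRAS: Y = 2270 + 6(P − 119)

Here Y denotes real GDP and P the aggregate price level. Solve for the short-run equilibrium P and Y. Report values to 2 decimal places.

P = 134.50, Y = 2363.00

Write SRAS as Y = 2270 + 6P − 714 = 1556 + 6P.
Set AD = SRAS: 2901 − 4P = 1556 + 6P, so 1345 = 10P and P = 134.50.
Substituting into AD, Y = 2901 − 4P = 2363.00.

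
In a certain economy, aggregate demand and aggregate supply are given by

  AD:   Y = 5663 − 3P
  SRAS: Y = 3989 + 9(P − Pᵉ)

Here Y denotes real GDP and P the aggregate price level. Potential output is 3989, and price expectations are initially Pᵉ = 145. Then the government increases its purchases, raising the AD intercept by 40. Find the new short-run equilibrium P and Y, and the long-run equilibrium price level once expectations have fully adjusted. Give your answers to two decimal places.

Short run: P = 251.58, Y = 4948.25. Long run: P = 571.33.

AD shifts right: new AD is Y = 5703 − 3P. With Pᵉ = 145, SRAS is Y = 2684 + 9P.
Short run: 5703 − 3P = 2684 + 9P gives 3019 = 12P, so P = 251.58 and Y = 5703 − 3P = 4948.25.
Y = 4948.25 is above potential 3989; expectations adjust and SRAS shifts left until Y = 3989.
Long run: on the new AD curve, 3989 = 5703 − 3P gives P = 571.33.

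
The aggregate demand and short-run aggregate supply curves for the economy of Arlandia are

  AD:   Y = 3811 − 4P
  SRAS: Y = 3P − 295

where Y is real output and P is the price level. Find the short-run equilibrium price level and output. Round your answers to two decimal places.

P = 586.57, Y = 1464.71

Set AD = SRAS: 3811 − 4P = 3P − 295, so 4106 = 7P and P = 586.57.
Substituting into AD, Y = 3811 − 4P = 1464.71.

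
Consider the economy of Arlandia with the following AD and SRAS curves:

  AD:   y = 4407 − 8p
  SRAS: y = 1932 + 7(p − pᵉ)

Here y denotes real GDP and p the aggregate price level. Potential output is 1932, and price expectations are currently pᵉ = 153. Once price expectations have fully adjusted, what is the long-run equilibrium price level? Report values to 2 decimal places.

Short run: with pᵉ = 153, SRAS is y = 861 + 7p. Setting AD = SRAS gives 3546 = 15p, so p = 236.40 and y = 4407 − 8p = 2515.80.
Output 2515.80 is above potential 1932, so over time expected prices rise and SRAS shifts left until y returns to 1932.
Long run: y = 1932 on the AD curve gives 1932 = 4407 − 8p, so p = 309.38.

Long-run p = 309.38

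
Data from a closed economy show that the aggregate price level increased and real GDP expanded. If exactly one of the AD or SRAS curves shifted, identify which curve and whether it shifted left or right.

AD shifted right

P rose and Y rose. An AD shift moves P and Y in the same direction; an SRAS shift moves them in opposite directions.
Here P and Y moved in the same direction, so the AD curve shifted.
Since Y rose, AD shifted right.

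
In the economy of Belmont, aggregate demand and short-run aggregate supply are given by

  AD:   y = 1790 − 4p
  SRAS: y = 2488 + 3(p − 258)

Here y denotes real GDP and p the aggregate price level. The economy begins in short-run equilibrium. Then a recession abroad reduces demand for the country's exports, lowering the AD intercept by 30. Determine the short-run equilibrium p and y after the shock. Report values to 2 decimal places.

This is a negative demand shock: AD shifts left.
New AD: y = 1760 − 4p.
SRAS can be written y = 1714 + 3p.
Set AD = SRAS: 1760 − 4p = 1714 + 3p, so 46 = 7p and p = 6.57.
Substituting into AD, y = 1733.71.

p = 6.57, y = 1733.71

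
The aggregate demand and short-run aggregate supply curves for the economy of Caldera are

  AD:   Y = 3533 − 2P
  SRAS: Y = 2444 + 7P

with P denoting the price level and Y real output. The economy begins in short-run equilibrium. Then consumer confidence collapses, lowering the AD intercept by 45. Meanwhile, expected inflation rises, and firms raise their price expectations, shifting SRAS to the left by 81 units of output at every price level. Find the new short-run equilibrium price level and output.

P = 125, Y = 3238

After both shocks: AD is Y = 3488 − 2P and SRAS is Y = 2363 + 7P.
Setting them equal: 1125 = 9P, so P = 125.
Y = 3488 − 2·125 = 3238.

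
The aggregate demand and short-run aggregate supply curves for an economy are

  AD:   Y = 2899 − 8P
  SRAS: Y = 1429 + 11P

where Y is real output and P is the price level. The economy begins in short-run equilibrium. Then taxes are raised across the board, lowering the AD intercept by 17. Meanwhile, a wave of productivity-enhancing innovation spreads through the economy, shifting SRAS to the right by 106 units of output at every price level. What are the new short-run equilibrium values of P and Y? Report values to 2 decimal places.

P = 70.89, Y = 2314.84

After both shocks: AD is Y = 2882 − 8P and SRAS is Y = 1535 + 11P.
Setting them equal: 1347 = 19P, so P = 70.89.
Substituting into AD, Y = 2314.84.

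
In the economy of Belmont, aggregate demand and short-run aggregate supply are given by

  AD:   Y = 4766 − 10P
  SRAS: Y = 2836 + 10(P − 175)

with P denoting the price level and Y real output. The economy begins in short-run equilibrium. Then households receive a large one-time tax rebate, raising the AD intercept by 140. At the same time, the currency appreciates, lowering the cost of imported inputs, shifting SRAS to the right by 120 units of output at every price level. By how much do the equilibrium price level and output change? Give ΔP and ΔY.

ΔP = +1, ΔY = +130

After both shocks: AD is Y = 4906 − 10P and SRAS is Y = 1206 + 10P.
Setting them equal: 3700 = 20P, so P = 185.
Y = 4906 − 10·185 = 3056.
Initially P = 184, Y = 2926, so ΔP = +1 and ΔY = +130.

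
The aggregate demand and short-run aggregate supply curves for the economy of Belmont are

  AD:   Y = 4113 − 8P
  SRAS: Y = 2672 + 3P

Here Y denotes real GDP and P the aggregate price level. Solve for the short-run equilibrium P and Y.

Set AD = SRAS: 4113 − 8P = 2672 + 3P, so 1441 = 11P and P = 131.
Then Y = 4113 − 8·131 = 3065.

P = 131, Y = 3065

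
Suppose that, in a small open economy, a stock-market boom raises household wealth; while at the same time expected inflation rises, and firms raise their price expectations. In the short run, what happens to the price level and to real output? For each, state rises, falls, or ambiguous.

The first event is a positive demand shock: AD shifts right, which by itself pushes P up and Y up.
The second is an adverse supply shock: SRAS shifts left, which by itself pushes P up and Y down.
Both shocks push P up, so P rises. The two shocks push Y in opposite directions, so the effect on Y is ambiguous.

Price level: rises; output: ambiguous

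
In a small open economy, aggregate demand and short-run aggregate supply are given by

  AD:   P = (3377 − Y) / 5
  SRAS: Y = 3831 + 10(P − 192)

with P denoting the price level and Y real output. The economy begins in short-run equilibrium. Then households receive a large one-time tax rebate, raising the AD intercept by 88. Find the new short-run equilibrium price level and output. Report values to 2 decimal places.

P = 103.60, Y = 2947.00

This is a positive demand shock: AD shifts right.
New AD: Y = 3465 − 5P.
SRAS can be written Y = 1911 + 10P.
Set AD = SRAS: 3465 − 5P = 1911 + 10P, so 1554 = 15P and P = 103.60.
Substituting into AD, Y = 2947.00.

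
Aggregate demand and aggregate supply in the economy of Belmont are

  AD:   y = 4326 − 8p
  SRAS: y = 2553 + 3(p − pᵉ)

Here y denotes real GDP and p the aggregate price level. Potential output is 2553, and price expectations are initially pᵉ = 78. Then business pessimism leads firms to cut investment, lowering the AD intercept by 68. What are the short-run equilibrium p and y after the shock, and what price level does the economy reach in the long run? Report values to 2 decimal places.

Short run: p = 176.27, y = 2847.82. Long run: p = 213.13.

AD shifts left: new AD is y = 4258 − 8p. With pᵉ = 78, SRAS is y = 2319 + 3p.
Short run: 4258 − 8p = 2319 + 3p gives 1939 = 11p, so p = 176.27 and y = 4258 − 8p = 2847.82.
y = 2847.82 is above potential 2553; expectations adjust and SRAS shifts left until y = 2553.
Long run: on the new AD curve, 2553 = 4258 − 8p gives p = 213.13.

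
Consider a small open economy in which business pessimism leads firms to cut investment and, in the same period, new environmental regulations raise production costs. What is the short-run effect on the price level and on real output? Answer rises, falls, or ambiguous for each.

Price level: ambiguous; output: falls

The first event is a negative demand shock: AD shifts left, which by itself pushes P down and Y down.
The second is an adverse supply shock: SRAS shifts left, which by itself pushes P up and Y down.
The two shocks push P in opposite directions, so the effect on P is ambiguous. Both shocks push Y down, so Y falls.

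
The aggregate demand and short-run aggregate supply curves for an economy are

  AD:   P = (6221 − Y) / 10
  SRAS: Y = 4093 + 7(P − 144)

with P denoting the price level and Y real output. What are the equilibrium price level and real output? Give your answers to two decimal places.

P = 184.47, Y = 4376.29

Write SRAS as Y = 4093 + 7P − 1008 = 3085 + 7P.
Rearrange AD to Y = 6221 − 10P.
Set AD = SRAS: 6221 − 10P = 3085 + 7P, so 3136 = 17P and P = 184.47.
Substituting into AD, Y = 6221 − 10P = 4376.29.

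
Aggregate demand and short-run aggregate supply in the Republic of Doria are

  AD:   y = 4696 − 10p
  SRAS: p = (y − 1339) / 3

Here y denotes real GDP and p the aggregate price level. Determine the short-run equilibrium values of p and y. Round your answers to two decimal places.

p = 258.23, y = 2113.69

Rearrange SRAS to y = 1339 + 3p.
Set AD = SRAS: 4696 − 10p = 1339 + 3p, so 3357 = 13p and p = 258.23.
Substituting into AD, y = 4696 − 10p = 2113.69.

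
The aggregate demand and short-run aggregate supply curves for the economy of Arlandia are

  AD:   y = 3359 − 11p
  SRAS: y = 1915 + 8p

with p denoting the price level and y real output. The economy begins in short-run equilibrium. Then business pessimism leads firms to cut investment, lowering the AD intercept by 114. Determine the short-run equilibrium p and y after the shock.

This is a negative demand shock: AD shifts left.
New AD: y = 3245 − 11p.
Set AD = SRAS: 3245 − 11p = 1915 + 8p, so 1330 = 19p and p = 70.
y = 3245 − 11·70 = 2475.

p = 70, y = 2475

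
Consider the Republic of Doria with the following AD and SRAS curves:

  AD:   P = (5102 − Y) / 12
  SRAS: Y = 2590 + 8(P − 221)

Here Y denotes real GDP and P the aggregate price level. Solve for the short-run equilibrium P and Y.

Write SRAS as Y = 2590 + 8P − 1768 = 822 + 8P.
Rearrange AD to Y = 5102 − 12P.
Set AD = SRAS: 5102 − 12P = 822 + 8P, so 4280 = 20P and P = 214.
Then Y = 5102 − 12·214 = 2534.

P = 214, Y = 2534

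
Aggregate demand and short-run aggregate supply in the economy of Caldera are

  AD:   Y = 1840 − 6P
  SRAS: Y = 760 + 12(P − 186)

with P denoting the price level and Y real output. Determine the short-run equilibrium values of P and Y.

Write SRAS as Y = 760 + 12P − 2232 = 12P − 1472.
Set AD = SRAS: 1840 − 6P = 12P − 1472, so 3312 = 18P and P = 184.
Then Y = 1840 − 6·184 = 736.

P = 184, Y = 736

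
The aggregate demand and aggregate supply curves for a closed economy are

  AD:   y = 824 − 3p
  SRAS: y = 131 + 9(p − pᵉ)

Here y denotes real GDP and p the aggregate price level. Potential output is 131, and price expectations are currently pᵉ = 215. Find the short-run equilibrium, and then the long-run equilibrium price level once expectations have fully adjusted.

Short run: p = 219, y = 167. Long run: p = 231.

Short run: with pᵉ = 215, SRAS is y = 9p − 1804. Setting AD = SRAS gives 2628 = 12p, so p = 219 and y = 824 − 3·219 = 167.
Output 167 is above potential 131, so over time expected prices rise and SRAS shifts left until y returns to 131.
Long run: y = 131 on the AD curve gives 131 = 824 − 3p, so p = 231.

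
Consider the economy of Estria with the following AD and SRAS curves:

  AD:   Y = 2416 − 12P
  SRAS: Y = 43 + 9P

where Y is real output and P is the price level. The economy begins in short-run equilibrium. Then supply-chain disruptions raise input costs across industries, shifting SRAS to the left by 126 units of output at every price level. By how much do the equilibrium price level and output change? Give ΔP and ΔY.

This is a negative supply shock: SRAS shifts left.
New SRAS: Y = 9P − 83.
Set AD = SRAS: 2416 − 12P = 9P − 83, so 2499 = 21P and P = 119.
Y = 2416 − 12·119 = 988.
Initially P = 113, Y = 1060, so ΔP = +6 and ΔY = -72.

ΔP = +6, ΔY = -72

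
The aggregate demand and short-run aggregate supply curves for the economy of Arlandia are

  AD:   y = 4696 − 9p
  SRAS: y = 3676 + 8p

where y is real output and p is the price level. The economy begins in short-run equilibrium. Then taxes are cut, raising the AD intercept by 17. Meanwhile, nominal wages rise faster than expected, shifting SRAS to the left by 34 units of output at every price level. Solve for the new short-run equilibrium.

p = 63, y = 4146

After both shocks: AD is y = 4713 − 9p and SRAS is y = 3642 + 8p.
Setting them equal: 1071 = 17p, so p = 63.
y = 4713 − 9·63 = 4146.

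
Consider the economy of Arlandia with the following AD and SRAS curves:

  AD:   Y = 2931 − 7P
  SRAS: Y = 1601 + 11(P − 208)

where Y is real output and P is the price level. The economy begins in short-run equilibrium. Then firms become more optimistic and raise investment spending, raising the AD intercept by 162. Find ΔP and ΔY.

This is a positive demand shock: AD shifts right.
New AD: Y = 3093 − 7P.
SRAS can be written Y = 11P − 687.
Set AD = SRAS: 3093 − 7P = 11P − 687, so 3780 = 18P and P = 210.
Y = 3093 − 7·210 = 1623.
Initially P = 201, Y = 1524, so ΔP = +9 and ΔY = +99.

ΔP = +9, ΔY = +99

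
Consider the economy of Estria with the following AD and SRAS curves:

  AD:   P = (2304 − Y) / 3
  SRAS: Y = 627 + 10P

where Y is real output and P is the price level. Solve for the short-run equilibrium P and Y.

P = 129, Y = 1917

Rearrange AD to Y = 2304 − 3P.
Set AD = SRAS: 2304 − 3P = 627 + 10P, so 1677 = 13P and P = 129.
Then Y = 2304 − 3·129 = 1917.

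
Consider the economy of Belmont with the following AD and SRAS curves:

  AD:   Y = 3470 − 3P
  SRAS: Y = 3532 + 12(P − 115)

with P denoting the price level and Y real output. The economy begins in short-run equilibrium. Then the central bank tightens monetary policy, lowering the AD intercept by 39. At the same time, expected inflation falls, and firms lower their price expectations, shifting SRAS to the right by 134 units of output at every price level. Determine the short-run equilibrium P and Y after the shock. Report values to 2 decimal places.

P = 76.33, Y = 3202.00

After both shocks: AD is Y = 3431 − 3P and SRAS is Y = 2286 + 12P.
Setting them equal: 1145 = 15P, so P = 76.33.
Substituting into AD, Y = 3202.00.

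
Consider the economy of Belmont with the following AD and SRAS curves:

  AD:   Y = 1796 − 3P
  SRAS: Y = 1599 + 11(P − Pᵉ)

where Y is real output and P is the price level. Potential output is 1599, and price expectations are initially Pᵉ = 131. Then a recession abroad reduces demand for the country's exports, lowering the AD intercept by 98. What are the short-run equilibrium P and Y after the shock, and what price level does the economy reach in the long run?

Short run: P = 110, Y = 1368. Long run: P = 33.

AD shifts left: new AD is Y = 1698 − 3P. With Pᵉ = 131, SRAS is Y = 158 + 11P.
Short run: 1698 − 3P = 158 + 11P gives 1540 = 14P, so P = 110 and Y = 1698 − 3·110 = 1368.
Y = 1368 is below potential 1599; expectations adjust and SRAS shifts right until Y = 1599.
Long run: on the new AD curve, 1599 = 1698 − 3P gives P = 33.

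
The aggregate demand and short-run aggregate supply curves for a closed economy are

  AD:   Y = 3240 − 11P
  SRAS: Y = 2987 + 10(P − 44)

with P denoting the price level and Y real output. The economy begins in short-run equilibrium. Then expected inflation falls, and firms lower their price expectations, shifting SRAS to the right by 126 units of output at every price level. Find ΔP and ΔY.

ΔP = -6, ΔY = +66

This is a positive supply shock: SRAS shifts right.
New SRAS: Y = 2673 + 10P.
Set AD = SRAS: 3240 − 11P = 2673 + 10P, so 567 = 21P and P = 27.
Y = 3240 − 11·27 = 2943.
Initially P = 33, Y = 2877, so ΔP = -6 and ΔY = +66.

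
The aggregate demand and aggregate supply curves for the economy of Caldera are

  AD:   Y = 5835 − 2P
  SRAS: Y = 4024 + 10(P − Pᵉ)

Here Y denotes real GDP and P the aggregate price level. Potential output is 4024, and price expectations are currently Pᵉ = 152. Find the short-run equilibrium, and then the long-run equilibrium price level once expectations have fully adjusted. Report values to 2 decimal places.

Short run: P = 277.58, Y = 5279.83. Long run: P = 905.50.

Short run: with Pᵉ = 152, SRAS is Y = 2504 + 10P. Setting AD = SRAS gives 3331 = 12P, so P = 277.58 and Y = 5835 − 2P = 5279.83.
Output 5279.83 is above potential 4024, so over time expected prices rise and SRAS shifts left until Y returns to 4024.
Long run: Y = 4024 on the AD curve gives 4024 = 5835 − 2P, so P = 905.50.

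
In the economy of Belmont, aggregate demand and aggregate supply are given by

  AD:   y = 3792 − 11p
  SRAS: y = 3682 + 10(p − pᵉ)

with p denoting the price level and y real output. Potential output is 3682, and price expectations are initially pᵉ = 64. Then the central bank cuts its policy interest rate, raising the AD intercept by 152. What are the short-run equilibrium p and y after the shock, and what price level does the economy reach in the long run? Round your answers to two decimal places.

AD shifts right: new AD is y = 3944 − 11p. With pᵉ = 64, SRAS is y = 3042 + 10p.
Short run: 3944 − 11p = 3042 + 10p gives 902 = 21p, so p = 42.95 and y = 3944 − 11p = 3471.52.
y = 3471.52 is below potential 3682; expectations adjust and SRAS shifts right until y = 3682.
Long run: on the new AD curve, 3682 = 3944 − 11p gives p = 23.82.

Short run: p = 42.95, y = 3471.52. Long run: p = 23.82.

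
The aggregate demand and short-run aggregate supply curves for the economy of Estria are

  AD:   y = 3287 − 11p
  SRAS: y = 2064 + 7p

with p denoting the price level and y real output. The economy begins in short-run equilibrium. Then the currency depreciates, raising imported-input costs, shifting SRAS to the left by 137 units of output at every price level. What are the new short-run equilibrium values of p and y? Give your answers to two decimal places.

This is a negative supply shock: SRAS shifts left.
New SRAS: y = 1927 + 7p.
Set AD = SRAS: 3287 − 11p = 1927 + 7p, so 1360 = 18p and p = 75.56.
Substituting into AD, y = 2455.89.

p = 75.56, y = 2455.89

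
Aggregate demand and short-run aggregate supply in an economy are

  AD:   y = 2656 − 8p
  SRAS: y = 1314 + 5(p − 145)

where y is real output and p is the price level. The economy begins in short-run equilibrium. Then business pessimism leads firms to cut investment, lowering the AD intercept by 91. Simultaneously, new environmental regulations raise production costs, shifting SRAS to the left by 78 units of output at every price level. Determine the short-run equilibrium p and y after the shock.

p = 158, y = 1301

After both shocks: AD is y = 2565 − 8p and SRAS is y = 511 + 5p.
Setting them equal: 2054 = 13p, so p = 158.
y = 2565 − 8·158 = 1301.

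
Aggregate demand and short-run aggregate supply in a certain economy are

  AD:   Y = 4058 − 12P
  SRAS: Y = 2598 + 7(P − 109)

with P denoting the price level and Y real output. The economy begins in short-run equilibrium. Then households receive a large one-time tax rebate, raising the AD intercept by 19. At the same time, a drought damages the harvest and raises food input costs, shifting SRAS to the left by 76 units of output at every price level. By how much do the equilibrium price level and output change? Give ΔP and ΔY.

After both shocks: AD is Y = 4077 − 12P and SRAS is Y = 1759 + 7P.
Setting them equal: 2318 = 19P, so P = 122.
Y = 4077 − 12·122 = 2613.
Initially P = 117, Y = 2654, so ΔP = +5 and ΔY = -41.

ΔP = +5, ΔY = -41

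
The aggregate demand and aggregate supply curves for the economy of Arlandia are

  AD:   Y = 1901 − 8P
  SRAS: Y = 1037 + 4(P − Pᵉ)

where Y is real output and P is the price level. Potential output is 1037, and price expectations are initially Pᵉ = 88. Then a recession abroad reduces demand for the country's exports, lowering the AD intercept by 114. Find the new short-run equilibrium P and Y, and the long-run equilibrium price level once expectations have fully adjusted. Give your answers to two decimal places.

AD shifts left: new AD is Y = 1787 − 8P. With Pᵉ = 88, SRAS is Y = 685 + 4P.
Short run: 1787 − 8P = 685 + 4P gives 1102 = 12P, so P = 91.83 and Y = 1787 − 8P = 1052.33.
Y = 1052.33 is above potential 1037; expectations adjust and SRAS shifts left until Y = 1037.
Long run: on the new AD curve, 1037 = 1787 − 8P gives P = 93.75.

Short run: P = 91.83, Y = 1052.33. Long run: P = 93.75.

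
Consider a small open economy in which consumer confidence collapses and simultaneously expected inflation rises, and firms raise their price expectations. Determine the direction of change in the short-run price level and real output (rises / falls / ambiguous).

The first event is a negative demand shock: AD shifts left, which by itself pushes P down and Y down.
The second is an adverse supply shock: SRAS shifts left, which by itself pushes P up and Y down.
The two shocks push P in opposite directions, so the effect on P is ambiguous. Both shocks push Y down, so Y falls.

Price level: ambiguous; output: falls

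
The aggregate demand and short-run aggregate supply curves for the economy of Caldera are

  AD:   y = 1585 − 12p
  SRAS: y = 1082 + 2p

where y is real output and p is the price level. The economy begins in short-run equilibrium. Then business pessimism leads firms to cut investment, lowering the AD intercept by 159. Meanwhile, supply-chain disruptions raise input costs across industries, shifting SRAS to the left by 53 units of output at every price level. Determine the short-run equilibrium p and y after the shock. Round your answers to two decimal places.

After both shocks: AD is y = 1426 − 12p and SRAS is y = 1029 + 2p.
Setting them equal: 397 = 14p, so p = 28.36.
Substituting into AD, y = 1085.71.

p = 28.36, y = 1085.71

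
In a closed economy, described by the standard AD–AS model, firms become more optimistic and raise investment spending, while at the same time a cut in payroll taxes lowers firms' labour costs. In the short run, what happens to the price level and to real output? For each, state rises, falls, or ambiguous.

The first event is a positive demand shock: AD shifts right, which by itself pushes P up and Y up.
The second is a favourable supply shock: SRAS shifts right, which by itself pushes P down and Y up.
The two shocks push P in opposite directions, so the effect on P is ambiguous. Both shocks push Y up, so Y rises.

Price level: ambiguous; output: rises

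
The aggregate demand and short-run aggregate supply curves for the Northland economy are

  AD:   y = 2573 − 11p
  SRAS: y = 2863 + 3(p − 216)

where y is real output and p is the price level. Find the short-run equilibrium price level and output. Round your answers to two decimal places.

p = 25.57, y = 2291.71

Write SRAS as y = 2863 + 3p − 648 = 2215 + 3p.
Set AD = SRAS: 2573 − 11p = 2215 + 3p, so 358 = 14p and p = 25.57.
Substituting into AD, y = 2573 − 11p = 2291.71.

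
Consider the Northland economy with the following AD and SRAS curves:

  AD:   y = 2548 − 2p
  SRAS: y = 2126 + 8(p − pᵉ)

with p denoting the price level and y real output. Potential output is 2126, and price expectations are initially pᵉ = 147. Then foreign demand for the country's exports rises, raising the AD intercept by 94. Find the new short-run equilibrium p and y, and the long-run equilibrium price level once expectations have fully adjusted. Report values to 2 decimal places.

Short run: p = 169.20, y = 2303.60. Long run: p = 258.00.

AD shifts right: new AD is y = 2642 − 2p. With pᵉ = 147, SRAS is y = 950 + 8p.
Short run: 2642 − 2p = 950 + 8p gives 1692 = 10p, so p = 169.20 and y = 2642 − 2p = 2303.60.
y = 2303.60 is above potential 2126; expectations adjust and SRAS shifts left until y = 2126.
Long run: on the new AD curve, 2126 = 2642 − 2p gives p = 258.00.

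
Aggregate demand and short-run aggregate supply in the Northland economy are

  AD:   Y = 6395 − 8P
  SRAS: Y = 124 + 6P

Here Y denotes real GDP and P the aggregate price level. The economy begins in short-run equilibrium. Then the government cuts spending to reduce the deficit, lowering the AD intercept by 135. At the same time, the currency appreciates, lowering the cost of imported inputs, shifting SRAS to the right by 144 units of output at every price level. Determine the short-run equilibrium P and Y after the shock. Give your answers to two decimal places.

P = 428.00, Y = 2836.00

After both shocks: AD is Y = 6260 − 8P and SRAS is Y = 268 + 6P.
Setting them equal: 5992 = 14P, so P = 428.00.
Substituting into AD, Y = 2836.00.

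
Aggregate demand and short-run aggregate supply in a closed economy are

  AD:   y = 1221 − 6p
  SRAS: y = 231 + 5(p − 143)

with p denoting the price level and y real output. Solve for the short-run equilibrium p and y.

p = 155, y = 291

Write SRAS as y = 231 + 5p − 715 = 5p − 484.
Set AD = SRAS: 1221 − 6p = 5p − 484, so 1705 = 11p and p = 155.
Then y = 1221 − 6·155 = 291.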